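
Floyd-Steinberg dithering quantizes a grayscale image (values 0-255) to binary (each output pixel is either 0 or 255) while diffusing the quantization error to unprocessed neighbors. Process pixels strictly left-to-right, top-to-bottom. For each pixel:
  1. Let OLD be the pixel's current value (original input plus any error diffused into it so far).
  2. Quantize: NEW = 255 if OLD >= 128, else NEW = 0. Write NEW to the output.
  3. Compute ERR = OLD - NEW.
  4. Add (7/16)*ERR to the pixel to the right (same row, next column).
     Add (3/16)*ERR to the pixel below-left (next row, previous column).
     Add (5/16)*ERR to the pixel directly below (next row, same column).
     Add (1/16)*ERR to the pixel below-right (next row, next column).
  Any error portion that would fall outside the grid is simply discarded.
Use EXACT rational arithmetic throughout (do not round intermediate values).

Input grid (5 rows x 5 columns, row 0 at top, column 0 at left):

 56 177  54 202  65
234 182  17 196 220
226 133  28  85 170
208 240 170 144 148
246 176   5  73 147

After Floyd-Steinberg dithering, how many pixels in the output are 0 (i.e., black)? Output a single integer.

(0,0): OLD=56 → NEW=0, ERR=56
(0,1): OLD=403/2 → NEW=255, ERR=-107/2
(0,2): OLD=979/32 → NEW=0, ERR=979/32
(0,3): OLD=110277/512 → NEW=255, ERR=-20283/512
(0,4): OLD=390499/8192 → NEW=0, ERR=390499/8192
(1,0): OLD=7727/32 → NEW=255, ERR=-433/32
(1,1): OLD=43161/256 → NEW=255, ERR=-22119/256
(1,2): OLD=-180323/8192 → NEW=0, ERR=-180323/8192
(1,3): OLD=6056833/32768 → NEW=255, ERR=-2299007/32768
(1,4): OLD=105762179/524288 → NEW=255, ERR=-27931261/524288
(2,0): OLD=842019/4096 → NEW=255, ERR=-202461/4096
(2,1): OLD=10407265/131072 → NEW=0, ERR=10407265/131072
(2,2): OLD=78232259/2097152 → NEW=0, ERR=78232259/2097152
(2,3): OLD=2282732473/33554432 → NEW=0, ERR=2282732473/33554432
(2,4): OLD=95954995663/536870912 → NEW=255, ERR=-40947086897/536870912
(3,0): OLD=435035651/2097152 → NEW=255, ERR=-99738109/2097152
(3,1): OLD=4159257431/16777216 → NEW=255, ERR=-118932649/16777216
(3,2): OLD=105374035933/536870912 → NEW=255, ERR=-31528046627/536870912
(3,3): OLD=137007381289/1073741824 → NEW=0, ERR=137007381289/1073741824
(3,4): OLD=3165248878421/17179869184 → NEW=255, ERR=-1215617763499/17179869184
(4,0): OLD=61688799869/268435456 → NEW=255, ERR=-6762241411/268435456
(4,1): OLD=1278010788813/8589934592 → NEW=255, ERR=-912422532147/8589934592
(4,2): OLD=-4994723053181/137438953472 → NEW=0, ERR=-4994723053181/137438953472
(4,3): OLD=176004354047501/2199023255552 → NEW=0, ERR=176004354047501/2199023255552
(4,4): OLD=5906728923631323/35184372088832 → NEW=255, ERR=-3065285959020837/35184372088832
Output grid:
  Row 0: .#.#.  (3 black, running=3)
  Row 1: ##.##  (1 black, running=4)
  Row 2: #...#  (3 black, running=7)
  Row 3: ###.#  (1 black, running=8)
  Row 4: ##..#  (2 black, running=10)

Answer: 10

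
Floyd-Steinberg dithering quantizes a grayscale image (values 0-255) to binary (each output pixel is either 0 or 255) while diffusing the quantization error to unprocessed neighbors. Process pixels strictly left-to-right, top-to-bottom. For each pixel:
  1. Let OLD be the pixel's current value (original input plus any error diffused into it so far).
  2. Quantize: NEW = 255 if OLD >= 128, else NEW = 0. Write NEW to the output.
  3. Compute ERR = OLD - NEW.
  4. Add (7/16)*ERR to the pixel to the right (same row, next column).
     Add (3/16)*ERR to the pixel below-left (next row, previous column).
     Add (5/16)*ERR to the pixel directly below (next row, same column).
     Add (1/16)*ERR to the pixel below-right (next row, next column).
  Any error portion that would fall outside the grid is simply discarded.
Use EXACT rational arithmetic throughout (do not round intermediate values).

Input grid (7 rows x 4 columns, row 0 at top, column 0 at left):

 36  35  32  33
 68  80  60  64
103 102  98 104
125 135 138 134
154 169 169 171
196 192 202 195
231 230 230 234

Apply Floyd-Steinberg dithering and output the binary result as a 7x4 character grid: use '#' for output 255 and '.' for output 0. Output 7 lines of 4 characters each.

Answer: ....
.#..
.#.#
#.#.
#.##
###.
####

Derivation:
(0,0): OLD=36 → NEW=0, ERR=36
(0,1): OLD=203/4 → NEW=0, ERR=203/4
(0,2): OLD=3469/64 → NEW=0, ERR=3469/64
(0,3): OLD=58075/1024 → NEW=0, ERR=58075/1024
(1,0): OLD=5681/64 → NEW=0, ERR=5681/64
(1,1): OLD=75319/512 → NEW=255, ERR=-55241/512
(1,2): OLD=713379/16384 → NEW=0, ERR=713379/16384
(1,3): OLD=27304933/262144 → NEW=0, ERR=27304933/262144
(2,0): OLD=905293/8192 → NEW=0, ERR=905293/8192
(2,1): OLD=34168703/262144 → NEW=255, ERR=-32678017/262144
(2,2): OLD=36624675/524288 → NEW=0, ERR=36624675/524288
(2,3): OLD=1424665415/8388608 → NEW=255, ERR=-714429625/8388608
(3,0): OLD=571100829/4194304 → NEW=255, ERR=-498446691/4194304
(3,1): OLD=4298830659/67108864 → NEW=0, ERR=4298830659/67108864
(3,2): OLD=176196094973/1073741824 → NEW=255, ERR=-97608070147/1073741824
(3,3): OLD=1236618354027/17179869184 → NEW=0, ERR=1236618354027/17179869184
(4,0): OLD=138376997593/1073741824 → NEW=255, ERR=-135427167527/1073741824
(4,1): OLD=939443804395/8589934592 → NEW=0, ERR=939443804395/8589934592
(4,2): OLD=56608289634091/274877906944 → NEW=255, ERR=-13485576636629/274877906944
(4,3): OLD=731608719306909/4398046511104 → NEW=255, ERR=-389893141024611/4398046511104
(5,0): OLD=24339279592617/137438953472 → NEW=255, ERR=-10707653542743/137438953472
(5,1): OLD=769702704439967/4398046511104 → NEW=255, ERR=-351799155891553/4398046511104
(5,2): OLD=312011309577917/2199023255552 → NEW=255, ERR=-248739620587843/2199023255552
(5,3): OLD=8074315495105559/70368744177664 → NEW=0, ERR=8074315495105559/70368744177664
(6,0): OLD=13486557870526845/70368744177664 → NEW=255, ERR=-4457471894777475/70368744177664
(6,1): OLD=170249420648719611/1125899906842624 → NEW=255, ERR=-116855055596149509/1125899906842624
(6,2): OLD=2986059399159760941/18014398509481984 → NEW=255, ERR=-1607612220758144979/18014398509481984
(6,3): OLD=64490071336073038907/288230376151711744 → NEW=255, ERR=-9008674582613455813/288230376151711744
Row 0: ....
Row 1: .#..
Row 2: .#.#
Row 3: #.#.
Row 4: #.##
Row 5: ###.
Row 6: ####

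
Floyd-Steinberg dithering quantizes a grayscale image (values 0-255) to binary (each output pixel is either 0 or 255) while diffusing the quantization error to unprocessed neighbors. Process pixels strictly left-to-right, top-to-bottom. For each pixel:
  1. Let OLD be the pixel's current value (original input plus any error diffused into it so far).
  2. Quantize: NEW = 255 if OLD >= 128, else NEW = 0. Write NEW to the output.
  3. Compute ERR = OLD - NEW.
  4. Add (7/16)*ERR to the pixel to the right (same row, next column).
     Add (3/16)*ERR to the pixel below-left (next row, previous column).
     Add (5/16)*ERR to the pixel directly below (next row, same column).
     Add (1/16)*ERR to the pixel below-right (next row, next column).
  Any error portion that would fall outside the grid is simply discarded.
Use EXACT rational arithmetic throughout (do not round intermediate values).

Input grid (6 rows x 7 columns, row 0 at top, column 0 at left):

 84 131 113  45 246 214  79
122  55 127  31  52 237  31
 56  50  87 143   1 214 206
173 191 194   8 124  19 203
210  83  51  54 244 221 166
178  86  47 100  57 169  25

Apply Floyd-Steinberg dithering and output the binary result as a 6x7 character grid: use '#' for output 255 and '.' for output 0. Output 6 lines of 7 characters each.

Answer: .#..##.
#.#..#.
...#.##
###...#
#...###
#..#.#.

Derivation:
(0,0): OLD=84 → NEW=0, ERR=84
(0,1): OLD=671/4 → NEW=255, ERR=-349/4
(0,2): OLD=4789/64 → NEW=0, ERR=4789/64
(0,3): OLD=79603/1024 → NEW=0, ERR=79603/1024
(0,4): OLD=4587685/16384 → NEW=255, ERR=409765/16384
(0,5): OLD=58967171/262144 → NEW=255, ERR=-7879549/262144
(0,6): OLD=276193173/4194304 → NEW=0, ERR=276193173/4194304
(1,0): OLD=8441/64 → NEW=255, ERR=-7879/64
(1,1): OLD=-3505/512 → NEW=0, ERR=-3505/512
(1,2): OLD=2564283/16384 → NEW=255, ERR=-1613637/16384
(1,3): OLD=1413631/65536 → NEW=0, ERR=1413631/65536
(1,4): OLD=287206397/4194304 → NEW=0, ERR=287206397/4194304
(1,5): OLD=9109180493/33554432 → NEW=255, ERR=552800333/33554432
(1,6): OLD=30551745251/536870912 → NEW=0, ERR=30551745251/536870912
(2,0): OLD=133077/8192 → NEW=0, ERR=133077/8192
(2,1): OLD=7551543/262144 → NEW=0, ERR=7551543/262144
(2,2): OLD=303843301/4194304 → NEW=0, ERR=303843301/4194304
(2,3): OLD=6312180349/33554432 → NEW=255, ERR=-2244199811/33554432
(2,4): OLD=-651045907/268435456 → NEW=0, ERR=-651045907/268435456
(2,5): OLD=2001773041199/8589934592 → NEW=255, ERR=-188660279761/8589934592
(2,6): OLD=29577458962233/137438953472 → NEW=255, ERR=-5469474173127/137438953472
(3,0): OLD=769561541/4194304 → NEW=255, ERR=-299985979/4194304
(3,1): OLD=6150839969/33554432 → NEW=255, ERR=-2405540191/33554432
(3,2): OLD=46850952851/268435456 → NEW=255, ERR=-21600088429/268435456
(3,3): OLD=-47279009883/1073741824 → NEW=0, ERR=-47279009883/1073741824
(3,4): OLD=13150142341061/137438953472 → NEW=0, ERR=13150142341061/137438953472
(3,5): OLD=50998928919135/1099511627776 → NEW=0, ERR=50998928919135/1099511627776
(3,6): OLD=3685278786715905/17592186044416 → NEW=255, ERR=-800728654610175/17592186044416
(4,0): OLD=93526831787/536870912 → NEW=255, ERR=-43375250773/536870912
(4,1): OLD=48895864559/8589934592 → NEW=0, ERR=48895864559/8589934592
(4,2): OLD=2145129004257/137438953472 → NEW=0, ERR=2145129004257/137438953472
(4,3): OLD=65947887126011/1099511627776 → NEW=0, ERR=65947887126011/1099511627776
(4,4): OLD=2692358689499617/8796093022208 → NEW=255, ERR=449354968836577/8796093022208
(4,5): OLD=71857885986123137/281474976710656 → NEW=255, ERR=81766924905857/281474976710656
(4,6): OLD=697167340052327895/4503599627370496 → NEW=255, ERR=-451250564927148585/4503599627370496
(5,0): OLD=21140801249853/137438953472 → NEW=255, ERR=-13906131885507/137438953472
(5,1): OLD=45508034379263/1099511627776 → NEW=0, ERR=45508034379263/1099511627776
(5,2): OLD=717648238477129/8796093022208 → NEW=0, ERR=717648238477129/8796093022208
(5,3): OLD=11610277576347661/70368744177664 → NEW=255, ERR=-6333752188956659/70368744177664
(5,4): OLD=168384872362160527/4503599627370496 → NEW=0, ERR=168384872362160527/4503599627370496
(5,5): OLD=6119643451100147551/36028797018963968 → NEW=255, ERR=-3067699788735664289/36028797018963968
(5,6): OLD=-25101936144262056527/576460752303423488 → NEW=0, ERR=-25101936144262056527/576460752303423488
Row 0: .#..##.
Row 1: #.#..#.
Row 2: ...#.##
Row 3: ###...#
Row 4: #...###
Row 5: #..#.#.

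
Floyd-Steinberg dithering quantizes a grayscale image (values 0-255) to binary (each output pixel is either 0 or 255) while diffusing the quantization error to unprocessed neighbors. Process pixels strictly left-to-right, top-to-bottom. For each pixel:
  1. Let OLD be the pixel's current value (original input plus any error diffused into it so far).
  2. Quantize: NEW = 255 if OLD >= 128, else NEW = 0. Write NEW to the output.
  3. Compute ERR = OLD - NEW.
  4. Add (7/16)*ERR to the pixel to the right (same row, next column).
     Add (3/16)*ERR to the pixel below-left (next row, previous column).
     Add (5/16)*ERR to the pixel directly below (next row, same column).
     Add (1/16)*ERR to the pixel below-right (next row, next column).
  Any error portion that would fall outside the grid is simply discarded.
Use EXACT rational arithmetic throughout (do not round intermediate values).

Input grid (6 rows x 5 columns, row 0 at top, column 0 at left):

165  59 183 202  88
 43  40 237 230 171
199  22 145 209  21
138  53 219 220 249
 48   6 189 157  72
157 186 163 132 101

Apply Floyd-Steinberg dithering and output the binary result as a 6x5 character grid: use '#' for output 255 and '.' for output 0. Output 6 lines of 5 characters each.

(0,0): OLD=165 → NEW=255, ERR=-90
(0,1): OLD=157/8 → NEW=0, ERR=157/8
(0,2): OLD=24523/128 → NEW=255, ERR=-8117/128
(0,3): OLD=356877/2048 → NEW=255, ERR=-165363/2048
(0,4): OLD=1726043/32768 → NEW=0, ERR=1726043/32768
(1,0): OLD=2375/128 → NEW=0, ERR=2375/128
(1,1): OLD=37617/1024 → NEW=0, ERR=37617/1024
(1,2): OLD=7187397/32768 → NEW=255, ERR=-1168443/32768
(1,3): OLD=25569569/131072 → NEW=255, ERR=-7853791/131072
(1,4): OLD=327574083/2097152 → NEW=255, ERR=-207199677/2097152
(2,0): OLD=3468267/16384 → NEW=255, ERR=-709653/16384
(2,1): OLD=4720585/524288 → NEW=0, ERR=4720585/524288
(2,2): OLD=1080931227/8388608 → NEW=255, ERR=-1058163813/8388608
(2,3): OLD=15345627809/134217728 → NEW=0, ERR=15345627809/134217728
(2,4): OLD=78170372647/2147483648 → NEW=0, ERR=78170372647/2147483648
(3,0): OLD=1058245179/8388608 → NEW=0, ERR=1058245179/8388608
(3,1): OLD=5680534431/67108864 → NEW=0, ERR=5680534431/67108864
(3,2): OLD=512418649093/2147483648 → NEW=255, ERR=-35189681147/2147483648
(3,3): OLD=1063010759933/4294967296 → NEW=255, ERR=-32205900547/4294967296
(3,4): OLD=18158472219793/68719476736 → NEW=255, ERR=635005652113/68719476736
(4,0): OLD=110911018005/1073741824 → NEW=0, ERR=110911018005/1073741824
(4,1): OLD=2833139913621/34359738368 → NEW=0, ERR=2833139913621/34359738368
(4,2): OLD=123056145743963/549755813888 → NEW=255, ERR=-17131586797477/549755813888
(4,3): OLD=1246685297831317/8796093022208 → NEW=255, ERR=-996318422831723/8796093022208
(4,4): OLD=3499316134793619/140737488355328 → NEW=0, ERR=3499316134793619/140737488355328
(5,0): OLD=112556845402079/549755813888 → NEW=255, ERR=-27630887139361/549755813888
(5,1): OLD=837349983035485/4398046511104 → NEW=255, ERR=-284151877296035/4398046511104
(5,2): OLD=15327885925367621/140737488355328 → NEW=0, ERR=15327885925367621/140737488355328
(5,3): OLD=82734891310428747/562949953421312 → NEW=255, ERR=-60817346812005813/562949953421312
(5,4): OLD=490227640679441609/9007199254740992 → NEW=0, ERR=490227640679441609/9007199254740992
Row 0: #.##.
Row 1: ..###
Row 2: #.#..
Row 3: ..###
Row 4: ..##.
Row 5: ##.#.

Answer: #.##.
..###
#.#..
..###
..##.
##.#.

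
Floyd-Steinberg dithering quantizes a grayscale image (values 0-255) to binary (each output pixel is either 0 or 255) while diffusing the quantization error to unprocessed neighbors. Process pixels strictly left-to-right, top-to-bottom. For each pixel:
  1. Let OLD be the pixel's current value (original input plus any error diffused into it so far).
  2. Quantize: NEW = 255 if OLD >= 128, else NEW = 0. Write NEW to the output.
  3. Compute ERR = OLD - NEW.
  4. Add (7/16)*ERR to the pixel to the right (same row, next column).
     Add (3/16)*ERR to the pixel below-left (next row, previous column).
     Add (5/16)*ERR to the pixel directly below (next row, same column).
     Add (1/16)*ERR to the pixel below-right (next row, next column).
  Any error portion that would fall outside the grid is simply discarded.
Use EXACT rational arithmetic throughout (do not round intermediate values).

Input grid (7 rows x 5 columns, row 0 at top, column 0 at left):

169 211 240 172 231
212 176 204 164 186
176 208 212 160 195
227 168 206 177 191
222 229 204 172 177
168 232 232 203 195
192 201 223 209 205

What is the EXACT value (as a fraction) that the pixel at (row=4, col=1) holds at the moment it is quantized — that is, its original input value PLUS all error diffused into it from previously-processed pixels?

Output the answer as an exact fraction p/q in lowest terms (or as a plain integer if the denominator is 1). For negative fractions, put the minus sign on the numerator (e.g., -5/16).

(0,0): OLD=169 → NEW=255, ERR=-86
(0,1): OLD=1387/8 → NEW=255, ERR=-653/8
(0,2): OLD=26149/128 → NEW=255, ERR=-6491/128
(0,3): OLD=306819/2048 → NEW=255, ERR=-215421/2048
(0,4): OLD=6061461/32768 → NEW=255, ERR=-2294379/32768
(1,0): OLD=21737/128 → NEW=255, ERR=-10903/128
(1,1): OLD=100703/1024 → NEW=0, ERR=100703/1024
(1,2): OLD=6761803/32768 → NEW=255, ERR=-1594037/32768
(1,3): OLD=12261615/131072 → NEW=0, ERR=12261615/131072
(1,4): OLD=416227053/2097152 → NEW=255, ERR=-118546707/2097152
(2,0): OLD=2749573/16384 → NEW=255, ERR=-1428347/16384
(2,1): OLD=97594247/524288 → NEW=255, ERR=-36099193/524288
(2,2): OLD=1596866901/8388608 → NEW=255, ERR=-542228139/8388608
(2,3): OLD=19772322351/134217728 → NEW=255, ERR=-14453198289/134217728
(2,4): OLD=292207870857/2147483648 → NEW=255, ERR=-255400459383/2147483648
(3,0): OLD=1567380917/8388608 → NEW=255, ERR=-571714123/8388608
(3,1): OLD=6650322961/67108864 → NEW=0, ERR=6650322961/67108864
(3,2): OLD=439506913547/2147483648 → NEW=255, ERR=-108101416693/2147483648
(3,3): OLD=407962016179/4294967296 → NEW=0, ERR=407962016179/4294967296
(3,4): OLD=12964647230751/68719476736 → NEW=255, ERR=-4558819336929/68719476736
(4,0): OLD=235453088891/1073741824 → NEW=255, ERR=-38351076229/1073741824
(4,1): OLD=7924853627259/34359738368 → NEW=255, ERR=-836879656581/34359738368
Target (4,1): original=229, with diffused error = 7924853627259/34359738368

Answer: 7924853627259/34359738368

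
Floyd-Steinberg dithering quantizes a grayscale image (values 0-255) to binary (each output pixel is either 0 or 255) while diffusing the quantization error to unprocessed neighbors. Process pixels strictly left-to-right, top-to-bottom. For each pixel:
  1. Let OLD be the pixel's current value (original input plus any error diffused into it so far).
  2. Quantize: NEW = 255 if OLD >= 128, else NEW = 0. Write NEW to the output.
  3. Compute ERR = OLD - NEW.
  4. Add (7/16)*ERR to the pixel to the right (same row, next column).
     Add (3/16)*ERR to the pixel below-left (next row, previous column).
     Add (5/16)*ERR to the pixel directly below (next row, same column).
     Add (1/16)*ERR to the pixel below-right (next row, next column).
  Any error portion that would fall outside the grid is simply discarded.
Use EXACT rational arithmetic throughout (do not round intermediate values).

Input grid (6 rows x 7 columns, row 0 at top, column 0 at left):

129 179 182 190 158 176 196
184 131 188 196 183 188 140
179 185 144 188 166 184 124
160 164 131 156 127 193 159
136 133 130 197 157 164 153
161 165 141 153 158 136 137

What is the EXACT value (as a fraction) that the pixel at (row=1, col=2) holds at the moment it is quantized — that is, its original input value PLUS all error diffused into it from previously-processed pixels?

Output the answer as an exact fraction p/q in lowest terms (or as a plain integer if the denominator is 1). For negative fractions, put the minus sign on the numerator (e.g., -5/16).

(0,0): OLD=129 → NEW=255, ERR=-126
(0,1): OLD=991/8 → NEW=0, ERR=991/8
(0,2): OLD=30233/128 → NEW=255, ERR=-2407/128
(0,3): OLD=372271/2048 → NEW=255, ERR=-149969/2048
(0,4): OLD=4127561/32768 → NEW=0, ERR=4127561/32768
(0,5): OLD=121167615/524288 → NEW=255, ERR=-12525825/524288
(0,6): OLD=1556486393/8388608 → NEW=255, ERR=-582608647/8388608
(1,0): OLD=21485/128 → NEW=255, ERR=-11155/128
(1,1): OLD=123067/1024 → NEW=0, ERR=123067/1024
(1,2): OLD=7494551/32768 → NEW=255, ERR=-861289/32768
Target (1,2): original=188, with diffused error = 7494551/32768

Answer: 7494551/32768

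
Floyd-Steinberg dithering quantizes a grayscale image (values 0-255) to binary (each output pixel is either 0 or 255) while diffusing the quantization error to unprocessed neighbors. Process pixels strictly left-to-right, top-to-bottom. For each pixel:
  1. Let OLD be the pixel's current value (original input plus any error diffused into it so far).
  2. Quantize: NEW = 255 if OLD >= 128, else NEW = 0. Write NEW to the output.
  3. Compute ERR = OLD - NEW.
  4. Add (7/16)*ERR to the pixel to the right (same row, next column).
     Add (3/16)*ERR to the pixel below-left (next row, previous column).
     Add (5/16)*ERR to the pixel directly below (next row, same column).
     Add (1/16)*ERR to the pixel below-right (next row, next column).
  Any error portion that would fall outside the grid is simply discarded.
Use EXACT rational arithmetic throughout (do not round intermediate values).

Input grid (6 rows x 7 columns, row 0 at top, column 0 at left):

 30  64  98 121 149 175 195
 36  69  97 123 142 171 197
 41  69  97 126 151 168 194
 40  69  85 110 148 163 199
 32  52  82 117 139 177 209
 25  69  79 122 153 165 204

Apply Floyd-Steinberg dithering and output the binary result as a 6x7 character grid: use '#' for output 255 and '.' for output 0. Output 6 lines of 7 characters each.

Answer: ..#.###
...#.#.
.#.#.##
...#.##
.#.#.##
...#.##

Derivation:
(0,0): OLD=30 → NEW=0, ERR=30
(0,1): OLD=617/8 → NEW=0, ERR=617/8
(0,2): OLD=16863/128 → NEW=255, ERR=-15777/128
(0,3): OLD=137369/2048 → NEW=0, ERR=137369/2048
(0,4): OLD=5844015/32768 → NEW=255, ERR=-2511825/32768
(0,5): OLD=74167625/524288 → NEW=255, ERR=-59525815/524288
(0,6): OLD=1219097855/8388608 → NEW=255, ERR=-919997185/8388608
(1,0): OLD=7659/128 → NEW=0, ERR=7659/128
(1,1): OLD=100397/1024 → NEW=0, ERR=100397/1024
(1,2): OLD=3891953/32768 → NEW=0, ERR=3891953/32768
(1,3): OLD=22786557/131072 → NEW=255, ERR=-10636803/131072
(1,4): OLD=548994871/8388608 → NEW=0, ERR=548994871/8388608
(1,5): OLD=9314555815/67108864 → NEW=255, ERR=-7798204505/67108864
(1,6): OLD=112520516073/1073741824 → NEW=0, ERR=112520516073/1073741824
(2,0): OLD=1279295/16384 → NEW=0, ERR=1279295/16384
(2,1): OLD=83786085/524288 → NEW=255, ERR=-49907355/524288
(2,2): OLD=699461359/8388608 → NEW=0, ERR=699461359/8388608
(2,3): OLD=10523605431/67108864 → NEW=255, ERR=-6589154889/67108864
(2,4): OLD=54565034695/536870912 → NEW=0, ERR=54565034695/536870912
(2,5): OLD=3434105039949/17179869184 → NEW=255, ERR=-946761601971/17179869184
(2,6): OLD=53704283665899/274877906944 → NEW=255, ERR=-16389582604821/274877906944
(3,0): OLD=390509455/8388608 → NEW=0, ERR=390509455/8388608
(3,1): OLD=5377692067/67108864 → NEW=0, ERR=5377692067/67108864
(3,2): OLD=65367373881/536870912 → NEW=0, ERR=65367373881/536870912
(3,3): OLD=336839714447/2147483648 → NEW=255, ERR=-210768615793/2147483648
(3,4): OLD=33082184837007/274877906944 → NEW=0, ERR=33082184837007/274877906944
(3,5): OLD=425742248480349/2199023255552 → NEW=255, ERR=-135008681685411/2199023255552
(3,6): OLD=5279860484634563/35184372088832 → NEW=255, ERR=-3692154398017597/35184372088832
(4,0): OLD=66113192769/1073741824 → NEW=0, ERR=66113192769/1073741824
(4,1): OLD=2228550365837/17179869184 → NEW=255, ERR=-2152316276083/17179869184
(4,2): OLD=14250796647907/274877906944 → NEW=0, ERR=14250796647907/274877906944
(4,3): OLD=306074877082545/2199023255552 → NEW=255, ERR=-254676053083215/2199023255552
(4,4): OLD=1905164817308579/17592186044416 → NEW=0, ERR=1905164817308579/17592186044416
(4,5): OLD=108671811128143555/562949953421312 → NEW=255, ERR=-34880426994291005/562949953421312
(4,6): OLD=1308407080927957317/9007199254740992 → NEW=255, ERR=-988428729030995643/9007199254740992
(5,0): OLD=5704054266871/274877906944 → NEW=0, ERR=5704054266871/274877906944
(5,1): OLD=115442827170109/2199023255552 → NEW=0, ERR=115442827170109/2199023255552
(5,2): OLD=1559086204268251/17592186044416 → NEW=0, ERR=1559086204268251/17592186044416
(5,3): OLD=20847026951320487/140737488355328 → NEW=255, ERR=-15041032579288153/140737488355328
(5,4): OLD=1091940593952500077/9007199254740992 → NEW=0, ERR=1091940593952500077/9007199254740992
(5,5): OLD=13321157115004722269/72057594037927936 → NEW=255, ERR=-5053529364666901411/72057594037927936
(5,6): OLD=155819437570619398867/1152921504606846976 → NEW=255, ERR=-138175546104126580013/1152921504606846976
Row 0: ..#.###
Row 1: ...#.#.
Row 2: .#.#.##
Row 3: ...#.##
Row 4: .#.#.##
Row 5: ...#.##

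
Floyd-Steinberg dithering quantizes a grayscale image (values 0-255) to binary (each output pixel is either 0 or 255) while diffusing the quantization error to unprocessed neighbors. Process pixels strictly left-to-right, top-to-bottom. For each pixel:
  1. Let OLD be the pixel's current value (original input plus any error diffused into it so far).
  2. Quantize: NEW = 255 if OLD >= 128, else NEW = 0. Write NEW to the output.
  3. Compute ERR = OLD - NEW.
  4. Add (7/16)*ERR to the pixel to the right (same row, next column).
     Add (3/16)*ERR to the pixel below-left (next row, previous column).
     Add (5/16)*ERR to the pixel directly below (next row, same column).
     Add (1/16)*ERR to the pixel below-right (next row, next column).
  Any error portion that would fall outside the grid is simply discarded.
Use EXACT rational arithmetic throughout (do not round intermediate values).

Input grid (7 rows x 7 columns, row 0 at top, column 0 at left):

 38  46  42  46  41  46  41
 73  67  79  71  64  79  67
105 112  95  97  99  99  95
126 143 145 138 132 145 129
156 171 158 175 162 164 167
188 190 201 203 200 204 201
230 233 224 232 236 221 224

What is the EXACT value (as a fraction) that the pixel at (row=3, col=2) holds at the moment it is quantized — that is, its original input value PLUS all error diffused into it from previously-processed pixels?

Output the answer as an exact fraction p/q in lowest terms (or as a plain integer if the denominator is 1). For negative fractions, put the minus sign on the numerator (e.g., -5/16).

(0,0): OLD=38 → NEW=0, ERR=38
(0,1): OLD=501/8 → NEW=0, ERR=501/8
(0,2): OLD=8883/128 → NEW=0, ERR=8883/128
(0,3): OLD=156389/2048 → NEW=0, ERR=156389/2048
(0,4): OLD=2438211/32768 → NEW=0, ERR=2438211/32768
(0,5): OLD=41184725/524288 → NEW=0, ERR=41184725/524288
(0,6): OLD=632226003/8388608 → NEW=0, ERR=632226003/8388608
(1,0): OLD=12367/128 → NEW=0, ERR=12367/128
(1,1): OLD=147689/1024 → NEW=255, ERR=-113431/1024
(1,2): OLD=2308701/32768 → NEW=0, ERR=2308701/32768
(1,3): OLD=18871289/131072 → NEW=255, ERR=-14552071/131072
(1,4): OLD=488059563/8388608 → NEW=0, ERR=488059563/8388608
(1,5): OLD=9917627739/67108864 → NEW=255, ERR=-7195132581/67108864
(1,6): OLD=52135459061/1073741824 → NEW=0, ERR=52135459061/1073741824
(2,0): OLD=1874707/16384 → NEW=0, ERR=1874707/16384
(2,1): OLD=76909249/524288 → NEW=255, ERR=-56784191/524288
(2,2): OLD=351422979/8388608 → NEW=0, ERR=351422979/8388608
(2,3): OLD=6438811947/67108864 → NEW=0, ERR=6438811947/67108864
(2,4): OLD=70929224315/536870912 → NEW=255, ERR=-65972858245/536870912
(2,5): OLD=420454428553/17179869184 → NEW=0, ERR=420454428553/17179869184
(2,6): OLD=31385464943695/274877906944 → NEW=0, ERR=31385464943695/274877906944
(3,0): OLD=1186565155/8388608 → NEW=255, ERR=-952529885/8388608
(3,1): OLD=4998404775/67108864 → NEW=0, ERR=4998404775/67108864
(3,2): OLD=108393188229/536870912 → NEW=255, ERR=-28508894331/536870912
Target (3,2): original=145, with diffused error = 108393188229/536870912

Answer: 108393188229/536870912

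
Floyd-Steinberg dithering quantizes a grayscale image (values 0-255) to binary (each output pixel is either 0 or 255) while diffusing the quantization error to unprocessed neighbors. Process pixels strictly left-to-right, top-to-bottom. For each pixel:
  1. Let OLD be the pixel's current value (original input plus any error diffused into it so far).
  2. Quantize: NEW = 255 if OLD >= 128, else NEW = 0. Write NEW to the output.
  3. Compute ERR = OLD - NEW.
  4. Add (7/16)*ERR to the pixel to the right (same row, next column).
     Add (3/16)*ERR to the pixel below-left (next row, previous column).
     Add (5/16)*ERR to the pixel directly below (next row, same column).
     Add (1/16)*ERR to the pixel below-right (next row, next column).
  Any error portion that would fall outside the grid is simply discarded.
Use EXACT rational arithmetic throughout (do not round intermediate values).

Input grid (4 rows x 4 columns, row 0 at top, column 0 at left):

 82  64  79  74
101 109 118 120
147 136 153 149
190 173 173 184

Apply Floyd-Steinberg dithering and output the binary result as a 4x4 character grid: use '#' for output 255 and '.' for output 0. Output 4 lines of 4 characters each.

Answer: ....
#.##
#.#.
####

Derivation:
(0,0): OLD=82 → NEW=0, ERR=82
(0,1): OLD=799/8 → NEW=0, ERR=799/8
(0,2): OLD=15705/128 → NEW=0, ERR=15705/128
(0,3): OLD=261487/2048 → NEW=0, ERR=261487/2048
(1,0): OLD=18605/128 → NEW=255, ERR=-14035/128
(1,1): OLD=123259/1024 → NEW=0, ERR=123259/1024
(1,2): OLD=7837655/32768 → NEW=255, ERR=-518185/32768
(1,3): OLD=84226705/524288 → NEW=255, ERR=-49466735/524288
(2,0): OLD=2216825/16384 → NEW=255, ERR=-1961095/16384
(2,1): OLD=58421763/524288 → NEW=0, ERR=58421763/524288
(2,2): OLD=195707871/1048576 → NEW=255, ERR=-71679009/1048576
(2,3): OLD=1486802851/16777216 → NEW=0, ERR=1486802851/16777216
(3,0): OLD=1455325609/8388608 → NEW=255, ERR=-683769431/8388608
(3,1): OLD=20382645111/134217728 → NEW=255, ERR=-13842875529/134217728
(3,2): OLD=279379216393/2147483648 → NEW=255, ERR=-268229113847/2147483648
(3,3): OLD=5249343276991/34359738368 → NEW=255, ERR=-3512390006849/34359738368
Row 0: ....
Row 1: #.##
Row 2: #.#.
Row 3: ####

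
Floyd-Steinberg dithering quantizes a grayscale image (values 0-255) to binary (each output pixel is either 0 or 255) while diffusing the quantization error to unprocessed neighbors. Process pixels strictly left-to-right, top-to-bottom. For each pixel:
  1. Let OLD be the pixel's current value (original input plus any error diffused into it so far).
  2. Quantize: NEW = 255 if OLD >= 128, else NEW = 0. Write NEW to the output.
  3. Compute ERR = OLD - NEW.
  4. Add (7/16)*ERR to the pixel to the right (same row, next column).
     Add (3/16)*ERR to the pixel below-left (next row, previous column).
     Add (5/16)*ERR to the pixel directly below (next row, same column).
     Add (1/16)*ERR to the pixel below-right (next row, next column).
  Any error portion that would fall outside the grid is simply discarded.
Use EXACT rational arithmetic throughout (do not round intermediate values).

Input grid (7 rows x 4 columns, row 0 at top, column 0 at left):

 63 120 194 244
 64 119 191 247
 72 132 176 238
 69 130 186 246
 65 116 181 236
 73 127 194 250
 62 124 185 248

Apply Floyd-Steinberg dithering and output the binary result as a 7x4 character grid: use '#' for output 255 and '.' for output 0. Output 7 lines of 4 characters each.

Answer: .###
..##
.#.#
.###
..##
.###
.#.#

Derivation:
(0,0): OLD=63 → NEW=0, ERR=63
(0,1): OLD=2361/16 → NEW=255, ERR=-1719/16
(0,2): OLD=37631/256 → NEW=255, ERR=-27649/256
(0,3): OLD=805881/4096 → NEW=255, ERR=-238599/4096
(1,0): OLD=16267/256 → NEW=0, ERR=16267/256
(1,1): OLD=198477/2048 → NEW=0, ERR=198477/2048
(1,2): OLD=11928273/65536 → NEW=255, ERR=-4783407/65536
(1,3): OLD=199348359/1048576 → NEW=255, ERR=-68038521/1048576
(2,0): OLD=3605407/32768 → NEW=0, ERR=3605407/32768
(2,1): OLD=210458181/1048576 → NEW=255, ERR=-56928699/1048576
(2,2): OLD=258640153/2097152 → NEW=0, ERR=258640153/2097152
(2,3): OLD=8962981653/33554432 → NEW=255, ERR=406601493/33554432
(3,0): OLD=1563706927/16777216 → NEW=0, ERR=1563706927/16777216
(3,1): OLD=49341593905/268435456 → NEW=255, ERR=-19109447375/268435456
(3,2): OLD=825812172239/4294967296 → NEW=255, ERR=-269404488241/4294967296
(3,3): OLD=15809079848233/68719476736 → NEW=255, ERR=-1714386719447/68719476736
(4,0): OLD=346941086275/4294967296 → NEW=0, ERR=346941086275/4294967296
(4,1): OLD=4231693311945/34359738368 → NEW=0, ERR=4231693311945/34359738368
(4,2): OLD=226667773249065/1099511627776 → NEW=255, ERR=-53707691833815/1099511627776
(4,3): OLD=3569683577100015/17592186044416 → NEW=255, ERR=-916323864226065/17592186044416
(5,0): OLD=66704897800659/549755813888 → NEW=0, ERR=66704897800659/549755813888
(5,1): OLD=3772840969346213/17592186044416 → NEW=255, ERR=-713166471979867/17592186044416
(5,2): OLD=1397969381698145/8796093022208 → NEW=255, ERR=-845034338964895/8796093022208
(5,3): OLD=53097321041684105/281474976710656 → NEW=255, ERR=-18678798019533175/281474976710656
(6,0): OLD=25984732788226511/281474976710656 → NEW=0, ERR=25984732788226511/281474976710656
(6,1): OLD=636315776686445209/4503599627370496 → NEW=255, ERR=-512102128293031271/4503599627370496
(6,2): OLD=6503499169450879711/72057594037927936 → NEW=0, ERR=6503499169450879711/72057594037927936
(6,3): OLD=300617644558851324185/1152921504606846976 → NEW=255, ERR=6622660884105345305/1152921504606846976
Row 0: .###
Row 1: ..##
Row 2: .#.#
Row 3: .###
Row 4: ..##
Row 5: .###
Row 6: .#.#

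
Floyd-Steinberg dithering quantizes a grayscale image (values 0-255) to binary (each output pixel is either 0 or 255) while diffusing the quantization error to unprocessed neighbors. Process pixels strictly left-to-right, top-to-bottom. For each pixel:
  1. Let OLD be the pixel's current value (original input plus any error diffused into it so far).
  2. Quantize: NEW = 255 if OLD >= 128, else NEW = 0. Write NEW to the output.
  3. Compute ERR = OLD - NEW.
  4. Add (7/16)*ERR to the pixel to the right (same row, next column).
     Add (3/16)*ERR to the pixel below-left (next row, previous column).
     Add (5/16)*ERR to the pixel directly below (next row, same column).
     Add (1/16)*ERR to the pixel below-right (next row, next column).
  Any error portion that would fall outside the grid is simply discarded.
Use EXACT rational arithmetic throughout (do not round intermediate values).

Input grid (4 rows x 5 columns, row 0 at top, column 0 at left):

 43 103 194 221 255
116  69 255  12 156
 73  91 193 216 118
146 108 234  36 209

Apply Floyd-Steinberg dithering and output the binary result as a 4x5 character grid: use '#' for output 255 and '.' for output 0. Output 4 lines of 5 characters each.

Answer: ..###
#.#.#
.###.
#.#.#

Derivation:
(0,0): OLD=43 → NEW=0, ERR=43
(0,1): OLD=1949/16 → NEW=0, ERR=1949/16
(0,2): OLD=63307/256 → NEW=255, ERR=-1973/256
(0,3): OLD=891405/4096 → NEW=255, ERR=-153075/4096
(0,4): OLD=15640155/65536 → NEW=255, ERR=-1071525/65536
(1,0): OLD=38983/256 → NEW=255, ERR=-26297/256
(1,1): OLD=129777/2048 → NEW=0, ERR=129777/2048
(1,2): OLD=18410437/65536 → NEW=255, ERR=1698757/65536
(1,3): OLD=2127137/262144 → NEW=0, ERR=2127137/262144
(1,4): OLD=637974083/4194304 → NEW=255, ERR=-431573437/4194304
(2,0): OLD=1729515/32768 → NEW=0, ERR=1729515/32768
(2,1): OLD=138762185/1048576 → NEW=255, ERR=-128624695/1048576
(2,2): OLD=2565501851/16777216 → NEW=255, ERR=-1712688229/16777216
(2,3): OLD=41929925281/268435456 → NEW=255, ERR=-26521115999/268435456
(2,4): OLD=185233017383/4294967296 → NEW=0, ERR=185233017383/4294967296
(3,0): OLD=2340321851/16777216 → NEW=255, ERR=-1937868229/16777216
(3,1): OLD=441711519/134217728 → NEW=0, ERR=441711519/134217728
(3,2): OLD=761699980293/4294967296 → NEW=255, ERR=-333516680187/4294967296
(3,3): OLD=-233144251651/8589934592 → NEW=0, ERR=-233144251651/8589934592
(3,4): OLD=28096385975953/137438953472 → NEW=255, ERR=-6950547159407/137438953472
Row 0: ..###
Row 1: #.#.#
Row 2: .###.
Row 3: #.#.#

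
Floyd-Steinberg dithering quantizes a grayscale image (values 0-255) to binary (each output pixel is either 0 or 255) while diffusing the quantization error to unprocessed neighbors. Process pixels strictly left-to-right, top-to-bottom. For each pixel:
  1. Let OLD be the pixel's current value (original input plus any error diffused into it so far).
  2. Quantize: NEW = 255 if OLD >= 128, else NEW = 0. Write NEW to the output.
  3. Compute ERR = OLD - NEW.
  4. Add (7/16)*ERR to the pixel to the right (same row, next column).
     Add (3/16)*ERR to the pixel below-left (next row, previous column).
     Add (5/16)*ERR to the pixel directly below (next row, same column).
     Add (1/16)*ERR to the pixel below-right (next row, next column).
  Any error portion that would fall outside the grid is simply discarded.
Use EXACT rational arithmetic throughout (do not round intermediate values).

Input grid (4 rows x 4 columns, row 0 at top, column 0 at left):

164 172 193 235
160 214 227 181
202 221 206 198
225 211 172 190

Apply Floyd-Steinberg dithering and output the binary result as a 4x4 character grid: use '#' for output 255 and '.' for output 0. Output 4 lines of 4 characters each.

(0,0): OLD=164 → NEW=255, ERR=-91
(0,1): OLD=2115/16 → NEW=255, ERR=-1965/16
(0,2): OLD=35653/256 → NEW=255, ERR=-29627/256
(0,3): OLD=755171/4096 → NEW=255, ERR=-289309/4096
(1,0): OLD=27785/256 → NEW=0, ERR=27785/256
(1,1): OLD=400831/2048 → NEW=255, ERR=-121409/2048
(1,2): OLD=9435819/65536 → NEW=255, ERR=-7275861/65536
(1,3): OLD=108131997/1048576 → NEW=0, ERR=108131997/1048576
(2,0): OLD=7366309/32768 → NEW=255, ERR=-989531/32768
(2,1): OLD=183741799/1048576 → NEW=255, ERR=-83645081/1048576
(2,2): OLD=318844579/2097152 → NEW=255, ERR=-215929181/2097152
(2,3): OLD=5980765687/33554432 → NEW=255, ERR=-2575614473/33554432
(3,0): OLD=3365613397/16777216 → NEW=255, ERR=-912576683/16777216
(3,1): OLD=37871297739/268435456 → NEW=255, ERR=-30579743541/268435456
(3,2): OLD=303253606197/4294967296 → NEW=0, ERR=303253606197/4294967296
(3,3): OLD=13088859597811/68719476736 → NEW=255, ERR=-4434606969869/68719476736
Row 0: ####
Row 1: .##.
Row 2: ####
Row 3: ##.#

Answer: ####
.##.
####
##.#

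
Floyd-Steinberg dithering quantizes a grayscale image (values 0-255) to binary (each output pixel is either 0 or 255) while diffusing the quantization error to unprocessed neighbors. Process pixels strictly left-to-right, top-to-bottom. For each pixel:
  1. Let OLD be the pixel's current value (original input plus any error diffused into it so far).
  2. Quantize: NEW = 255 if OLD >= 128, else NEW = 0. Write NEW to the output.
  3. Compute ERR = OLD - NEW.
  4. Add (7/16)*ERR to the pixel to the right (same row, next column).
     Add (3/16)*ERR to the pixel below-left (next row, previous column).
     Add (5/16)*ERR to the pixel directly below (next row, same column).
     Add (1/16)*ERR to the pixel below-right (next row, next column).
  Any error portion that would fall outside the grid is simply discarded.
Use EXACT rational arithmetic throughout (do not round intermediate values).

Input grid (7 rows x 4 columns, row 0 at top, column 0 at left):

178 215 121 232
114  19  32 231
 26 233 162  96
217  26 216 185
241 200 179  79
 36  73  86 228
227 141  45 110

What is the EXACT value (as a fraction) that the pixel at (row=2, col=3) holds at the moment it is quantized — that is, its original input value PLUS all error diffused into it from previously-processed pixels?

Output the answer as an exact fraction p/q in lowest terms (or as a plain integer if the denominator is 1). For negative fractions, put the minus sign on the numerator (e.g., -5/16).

Answer: 2889126369/33554432

Derivation:
(0,0): OLD=178 → NEW=255, ERR=-77
(0,1): OLD=2901/16 → NEW=255, ERR=-1179/16
(0,2): OLD=22723/256 → NEW=0, ERR=22723/256
(0,3): OLD=1109333/4096 → NEW=255, ERR=64853/4096
(1,0): OLD=19487/256 → NEW=0, ERR=19487/256
(1,1): OLD=84185/2048 → NEW=0, ERR=84185/2048
(1,2): OLD=4986317/65536 → NEW=0, ERR=4986317/65536
(1,3): OLD=288130603/1048576 → NEW=255, ERR=20743723/1048576
(2,0): OLD=1884003/32768 → NEW=0, ERR=1884003/32768
(2,1): OLD=304111473/1048576 → NEW=255, ERR=36724593/1048576
(2,2): OLD=434902549/2097152 → NEW=255, ERR=-99871211/2097152
(2,3): OLD=2889126369/33554432 → NEW=0, ERR=2889126369/33554432
Target (2,3): original=96, with diffused error = 2889126369/33554432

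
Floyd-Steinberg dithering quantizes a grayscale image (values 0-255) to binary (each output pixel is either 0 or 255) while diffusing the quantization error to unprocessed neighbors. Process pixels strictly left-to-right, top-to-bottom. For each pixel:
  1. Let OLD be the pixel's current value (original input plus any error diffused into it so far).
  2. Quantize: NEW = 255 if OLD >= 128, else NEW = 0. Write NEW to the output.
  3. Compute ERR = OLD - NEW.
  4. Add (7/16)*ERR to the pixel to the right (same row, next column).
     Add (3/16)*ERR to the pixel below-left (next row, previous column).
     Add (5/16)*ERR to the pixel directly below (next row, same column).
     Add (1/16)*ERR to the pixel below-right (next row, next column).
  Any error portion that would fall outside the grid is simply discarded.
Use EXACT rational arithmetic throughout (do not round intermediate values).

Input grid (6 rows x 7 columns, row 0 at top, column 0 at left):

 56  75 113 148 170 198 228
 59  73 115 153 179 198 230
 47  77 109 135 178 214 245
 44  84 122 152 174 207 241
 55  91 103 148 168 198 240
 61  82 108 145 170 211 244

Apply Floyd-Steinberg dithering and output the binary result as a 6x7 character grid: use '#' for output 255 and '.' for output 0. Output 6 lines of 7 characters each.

Answer: ..#.###
.#.##.#
..#.###
..#.###
.#.#.##
..#.###

Derivation:
(0,0): OLD=56 → NEW=0, ERR=56
(0,1): OLD=199/2 → NEW=0, ERR=199/2
(0,2): OLD=5009/32 → NEW=255, ERR=-3151/32
(0,3): OLD=53719/512 → NEW=0, ERR=53719/512
(0,4): OLD=1768673/8192 → NEW=255, ERR=-320287/8192
(0,5): OLD=23710247/131072 → NEW=255, ERR=-9713113/131072
(0,6): OLD=410158865/2097152 → NEW=255, ERR=-124614895/2097152
(1,0): OLD=3045/32 → NEW=0, ERR=3045/32
(1,1): OLD=33475/256 → NEW=255, ERR=-31805/256
(1,2): OLD=456831/8192 → NEW=0, ERR=456831/8192
(1,3): OLD=6445459/32768 → NEW=255, ERR=-1910381/32768
(1,4): OLD=280889305/2097152 → NEW=255, ERR=-253884455/2097152
(1,5): OLD=1816849577/16777216 → NEW=0, ERR=1816849577/16777216
(1,6): OLD=68230227655/268435456 → NEW=255, ERR=-220813625/268435456
(2,0): OLD=218897/4096 → NEW=0, ERR=218897/4096
(2,1): OLD=10218315/131072 → NEW=0, ERR=10218315/131072
(2,2): OLD=297455521/2097152 → NEW=255, ERR=-237318239/2097152
(2,3): OLD=806297049/16777216 → NEW=0, ERR=806297049/16777216
(2,4): OLD=23871322985/134217728 → NEW=255, ERR=-10354197655/134217728
(2,5): OLD=886352549219/4294967296 → NEW=255, ERR=-208864111261/4294967296
(2,6): OLD=15821671423205/68719476736 → NEW=255, ERR=-1701795144475/68719476736
(3,0): OLD=157953153/2097152 → NEW=0, ERR=157953153/2097152
(3,1): OLD=2070915053/16777216 → NEW=0, ERR=2070915053/16777216
(3,2): OLD=20739818455/134217728 → NEW=255, ERR=-13485702185/134217728
(3,3): OLD=54504630225/536870912 → NEW=0, ERR=54504630225/536870912
(3,4): OLD=12932596330625/68719476736 → NEW=255, ERR=-4590870237055/68719476736
(3,5): OLD=84173475878291/549755813888 → NEW=255, ERR=-56014256663149/549755813888
(3,6): OLD=1632952209689677/8796093022208 → NEW=255, ERR=-610051510973363/8796093022208
(4,0): OLD=27294821359/268435456 → NEW=0, ERR=27294821359/268435456
(4,1): OLD=686882768163/4294967296 → NEW=255, ERR=-408333892317/4294967296
(4,2): OLD=3900321886957/68719476736 → NEW=0, ERR=3900321886957/68719476736
(4,3): OLD=102117823616831/549755813888 → NEW=255, ERR=-38069908924609/549755813888
(4,4): OLD=457694713568717/4398046511104 → NEW=0, ERR=457694713568717/4398046511104
(4,5): OLD=27374822228001933/140737488355328 → NEW=255, ERR=-8513237302606707/140737488355328
(4,6): OLD=417695523582577387/2251799813685248 → NEW=255, ERR=-156513428907160853/2251799813685248
(5,0): OLD=5150472112665/68719476736 → NEW=0, ERR=5150472112665/68719476736
(5,1): OLD=56117493404851/549755813888 → NEW=0, ERR=56117493404851/549755813888
(5,2): OLD=666168455360149/4398046511104 → NEW=255, ERR=-455333404971371/4398046511104
(5,3): OLD=3558021227724361/35184372088832 → NEW=0, ERR=3558021227724361/35184372088832
(5,4): OLD=520376108281248963/2251799813685248 → NEW=255, ERR=-53832844208489277/2251799813685248
(5,5): OLD=3154493341979568147/18014398509481984 → NEW=255, ERR=-1439178277938337773/18014398509481984
(5,6): OLD=52903732304429208509/288230376151711744 → NEW=255, ERR=-20595013614257286211/288230376151711744
Row 0: ..#.###
Row 1: .#.##.#
Row 2: ..#.###
Row 3: ..#.###
Row 4: .#.#.##
Row 5: ..#.###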